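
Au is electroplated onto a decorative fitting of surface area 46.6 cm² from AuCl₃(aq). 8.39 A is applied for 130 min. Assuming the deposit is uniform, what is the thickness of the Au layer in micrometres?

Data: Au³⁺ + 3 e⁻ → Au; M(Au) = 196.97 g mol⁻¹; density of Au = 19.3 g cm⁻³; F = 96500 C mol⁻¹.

495 μm

Q = I·t = 8.390 × 7800.0 = 65440 C; n(e⁻) = 0.6782 mol.
n(Au) = n(e⁻)/3 = 0.2261 mol, so m = 0.2261 × 196.97 = 44.53 g.
Volume = m/ρ = 44.53 / 19.3 = 2.307 cm³.
Thickness = V/A = 2.307 / 46.6 = 0.0495 cm = 495 μm.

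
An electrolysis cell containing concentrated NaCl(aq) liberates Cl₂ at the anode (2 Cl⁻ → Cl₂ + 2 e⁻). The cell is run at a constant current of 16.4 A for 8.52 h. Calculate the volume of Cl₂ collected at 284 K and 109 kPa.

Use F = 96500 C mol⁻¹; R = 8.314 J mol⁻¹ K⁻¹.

56.5 L

Q = I·t = 16.40 A × 30672 s = 503000 C.
n(e⁻) = Q/F = 503000 / 96500 = 5.213 mol.
2 electrons are transferred per Cl₂ molecule, so n(Cl₂) = 5.213 / 2 = 2.606 mol.
V = nRT/P = (2.606 × 8.314 × 284) / (109 × 10³ Pa) = 0.0565 m³ = 56.5 L.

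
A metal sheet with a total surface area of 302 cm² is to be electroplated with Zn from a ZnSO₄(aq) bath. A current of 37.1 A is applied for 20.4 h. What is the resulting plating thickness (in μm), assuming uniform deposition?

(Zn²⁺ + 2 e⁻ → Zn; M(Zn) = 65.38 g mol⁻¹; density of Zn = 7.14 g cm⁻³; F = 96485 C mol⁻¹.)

Q = I·t = 37.10 × 73440 = 2725000 C; n(e⁻) = 28.24 mol.
n(Zn) = n(e⁻)/2 = 14.12 mol, so m = 14.12 × 65.38 = 923.1 g.
Volume = m/ρ = 923.1 / 7.14 = 129.3 cm³.
Thickness = V/A = 129.3 / 302 = 0.428 cm = 4280 μm.

4280 μm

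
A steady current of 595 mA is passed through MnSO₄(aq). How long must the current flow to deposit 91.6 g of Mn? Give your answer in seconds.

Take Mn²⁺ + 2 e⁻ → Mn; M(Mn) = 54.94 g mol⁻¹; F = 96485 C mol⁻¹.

5.41 × 10⁵ s

n(Mn) = m/M = 91.6 / 54.94 = 1.667 mol.
Each Mn atom requires 2 electrons, so n(e⁻) = 2 × 1.667 = 3.335 mol.
Q = n(e⁻)·F = 3.335 × 96485 = 321700 C.
t = Q/I = 321700 / 0.5950 A = 540700 s.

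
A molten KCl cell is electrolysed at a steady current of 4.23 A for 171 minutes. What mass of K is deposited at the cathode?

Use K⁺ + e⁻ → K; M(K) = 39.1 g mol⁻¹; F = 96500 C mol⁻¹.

17.6 g

Q = I·t = 4.230 A × 10260 s = 43400 C.
n(e⁻) = Q/F = 43400 / 96500 = 0.4497 mol.
K⁺ + e⁻ → K, so n(K) = n(e⁻)/1 = 0.4497 mol.
m = n·M = 0.4497 × 39.1 = 17.6 g.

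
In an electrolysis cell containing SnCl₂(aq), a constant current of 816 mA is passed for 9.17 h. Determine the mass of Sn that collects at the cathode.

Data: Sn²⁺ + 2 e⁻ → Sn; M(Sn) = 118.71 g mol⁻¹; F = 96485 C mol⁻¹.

Q = I·t = 0.8160 A × 33012 s = 26940 C.
n(e⁻) = Q/F = 26940 / 96485 = 0.2792 mol.
Sn²⁺ + 2 e⁻ → Sn, so n(Sn) = n(e⁻)/2 = 0.1396 mol.
m = n·M = 0.1396 × 118.71 = 16.6 g.

16.6 g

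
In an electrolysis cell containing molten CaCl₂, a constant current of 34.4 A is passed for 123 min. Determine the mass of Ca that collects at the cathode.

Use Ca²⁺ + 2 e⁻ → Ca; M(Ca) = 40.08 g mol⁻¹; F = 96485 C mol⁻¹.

52.7 g

Q = I·t = 34.40 A × 7380.0 s = 253900 C.
n(e⁻) = Q/F = 253900 / 96485 = 2.631 mol.
Ca²⁺ + 2 e⁻ → Ca, so n(Ca) = n(e⁻)/2 = 1.316 mol.
m = n·M = 1.316 × 40.08 = 52.7 g.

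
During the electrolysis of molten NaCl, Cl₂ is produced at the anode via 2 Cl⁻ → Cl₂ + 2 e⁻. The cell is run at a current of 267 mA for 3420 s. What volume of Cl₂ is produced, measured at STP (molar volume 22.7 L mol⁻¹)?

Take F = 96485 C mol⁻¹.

Q = I·t = 0.2670 A × 3420.0 s = 913.1 C.
n(e⁻) = Q/F = 913.1 / 96485 = 0.009464 mol.
2 electrons are transferred per Cl₂ molecule, so n(Cl₂) = 0.009464 / 2 = 0.004732 mol.
V = n × V_m = 0.004732 × 22.7 = 0.107 L.

0.107 L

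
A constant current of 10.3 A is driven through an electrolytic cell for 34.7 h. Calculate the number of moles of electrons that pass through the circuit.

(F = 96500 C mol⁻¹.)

13.3 mol

Q = I·t = 10.30 A × 124920 s = 1287000 C.
n(e⁻) = Q/F = 1287000 / 96500 = 13.3 mol.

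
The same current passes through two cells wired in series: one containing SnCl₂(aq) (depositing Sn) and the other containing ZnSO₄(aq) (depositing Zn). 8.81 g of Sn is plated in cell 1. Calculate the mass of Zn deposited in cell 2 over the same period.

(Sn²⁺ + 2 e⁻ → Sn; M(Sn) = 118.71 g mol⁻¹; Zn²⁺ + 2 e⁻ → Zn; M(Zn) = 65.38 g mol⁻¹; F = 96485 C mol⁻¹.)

n(Sn) = 8.81 / 118.71 = 0.07421 mol.
Since Sn²⁺ + 2 e⁻ → Sn, n(e⁻) passed = 2 × 0.07421 = 0.1484 mol.
Cells in series carry the same charge, so the same 0.1484 mol of electrons passes through cell 2.
Zn²⁺ + 2 e⁻ → Zn, so n(Zn) = 0.1484 / 2 = 0.07421 mol.
m(Zn) = 0.07421 × 65.38 = 4.85 g.

4.85 g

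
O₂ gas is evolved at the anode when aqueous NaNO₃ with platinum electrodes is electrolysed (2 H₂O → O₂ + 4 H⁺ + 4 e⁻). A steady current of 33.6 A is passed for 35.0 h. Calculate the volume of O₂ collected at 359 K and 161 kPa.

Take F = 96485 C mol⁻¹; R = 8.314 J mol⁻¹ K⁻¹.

203 L

Q = I·t = 33.60 A × 126000 s = 4234000 C.
n(e⁻) = Q/F = 4234000 / 96485 = 43.88 mol.
4 electrons are transferred per O₂ molecule, so n(O₂) = 43.88 / 4 = 10.97 mol.
V = nRT/P = (10.97 × 8.314 × 359) / (161 × 10³ Pa) = 0.203 m³ = 203 L.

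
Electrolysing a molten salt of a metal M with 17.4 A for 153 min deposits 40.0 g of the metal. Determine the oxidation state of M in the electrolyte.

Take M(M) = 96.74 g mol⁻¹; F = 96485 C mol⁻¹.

+4

Q = I·t = 17.40 A × 9180.0 s = 159700 C, so n(e⁻) = 159700/96485 = 1.656 mol.
n(M) deposited = 40.0 / 96.74 = 0.4135 mol.
Electrons per atom = n(e⁻)/n(M) = 1.656 / 0.4135 = 4.00 ≈ 4, so the ion is M⁴⁺.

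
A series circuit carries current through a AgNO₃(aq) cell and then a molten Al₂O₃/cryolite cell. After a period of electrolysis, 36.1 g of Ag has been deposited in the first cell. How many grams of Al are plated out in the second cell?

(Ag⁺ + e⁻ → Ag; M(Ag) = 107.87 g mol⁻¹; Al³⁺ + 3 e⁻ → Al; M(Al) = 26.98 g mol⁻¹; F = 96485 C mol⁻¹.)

n(Ag) = 36.1 / 107.87 = 0.3347 mol.
Since Ag⁺ + e⁻ → Ag, n(e⁻) passed = 1 × 0.3347 = 0.3347 mol.
Cells in series carry the same charge, so the same 0.3347 mol of electrons passes through cell 2.
Al³⁺ + 3 e⁻ → Al, so n(Al) = 0.3347 / 3 = 0.1116 mol.
m(Al) = 0.1116 × 26.98 = 3.01 g.

3.01 g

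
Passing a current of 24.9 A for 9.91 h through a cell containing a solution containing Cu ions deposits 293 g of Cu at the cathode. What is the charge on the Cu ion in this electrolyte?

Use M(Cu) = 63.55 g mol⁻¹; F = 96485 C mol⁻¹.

Q = I·t = 24.90 A × 35676 s = 888300 C, so n(e⁻) = 888300/96485 = 9.207 mol.
n(Cu) deposited = 293 / 63.55 = 4.611 mol.
Electrons per atom = n(e⁻)/n(Cu) = 9.207 / 4.611 = 2.00 ≈ 2, so the ion is Cu²⁺.

+2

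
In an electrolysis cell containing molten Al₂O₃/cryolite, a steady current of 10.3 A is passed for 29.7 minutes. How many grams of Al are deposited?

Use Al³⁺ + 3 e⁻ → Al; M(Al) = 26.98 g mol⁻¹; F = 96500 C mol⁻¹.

1.71 g

Q = I·t = 10.30 A × 1782.0 s = 18350 C.
n(e⁻) = Q/F = 18350 / 96500 = 0.1902 mol.
Al³⁺ + 3 e⁻ → Al, so n(Al) = n(e⁻)/3 = 0.06340 mol.
m = n·M = 0.06340 × 26.98 = 1.71 g.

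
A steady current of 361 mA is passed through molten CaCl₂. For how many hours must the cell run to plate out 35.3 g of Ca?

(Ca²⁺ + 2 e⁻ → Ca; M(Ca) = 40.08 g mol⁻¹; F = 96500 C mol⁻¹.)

131 h

n(Ca) = m/M = 35.3 / 40.08 = 0.8807 mol.
Each Ca atom requires 2 electrons, so n(e⁻) = 2 × 0.8807 = 1.761 mol.
Q = n(e⁻)·F = 1.761 × 96500 = 170000 C.
t = Q/I = 170000 / 0.3610 A = 470900 s = 131 h.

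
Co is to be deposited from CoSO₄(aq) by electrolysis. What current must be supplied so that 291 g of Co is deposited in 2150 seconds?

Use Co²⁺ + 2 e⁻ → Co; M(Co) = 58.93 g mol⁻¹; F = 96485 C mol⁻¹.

443 A

n(Co) = 291 / 58.93 = 4.938 mol.
n(e⁻) = 2 × 4.938 = 9.876 mol.
Q = n(e⁻)·F = 9.876 × 96485 = 952900 C.
I = Q/t = 952900 / 2150.0 s = 443 A.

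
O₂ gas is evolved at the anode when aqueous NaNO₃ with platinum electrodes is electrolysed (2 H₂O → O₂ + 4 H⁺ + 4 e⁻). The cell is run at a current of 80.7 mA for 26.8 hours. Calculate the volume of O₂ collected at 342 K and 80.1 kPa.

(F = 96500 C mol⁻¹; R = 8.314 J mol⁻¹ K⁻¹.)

0.716 L

Q = I·t = 0.08070 A × 96480 s = 7786 C.
n(e⁻) = Q/F = 7786 / 96500 = 0.08068 mol.
4 electrons are transferred per O₂ molecule, so n(O₂) = 0.08068 / 4 = 0.02017 mol.
V = nRT/P = (0.02017 × 8.314 × 342) / (80.1 × 10³ Pa) = 7.16 × 10⁻⁴ m³ = 0.716 L.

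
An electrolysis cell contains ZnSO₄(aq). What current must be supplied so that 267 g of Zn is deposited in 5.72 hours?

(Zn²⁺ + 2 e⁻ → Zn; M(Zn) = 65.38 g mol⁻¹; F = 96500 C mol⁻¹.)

n(Zn) = 267 / 65.38 = 4.084 mol.
n(e⁻) = 2 × 4.084 = 8.168 mol.
Q = n(e⁻)·F = 8.168 × 96500 = 788200 C.
I = Q/t = 788200 / 20592 s = 38.3 A.

38.3 A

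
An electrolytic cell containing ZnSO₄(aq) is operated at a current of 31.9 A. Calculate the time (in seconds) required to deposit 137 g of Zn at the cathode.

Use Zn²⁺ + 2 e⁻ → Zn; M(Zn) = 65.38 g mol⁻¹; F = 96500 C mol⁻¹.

12700 s

n(Zn) = m/M = 137 / 65.38 = 2.095 mol.
Each Zn atom requires 2 electrons, so n(e⁻) = 2 × 2.095 = 4.191 mol.
Q = n(e⁻)·F = 4.191 × 96500 = 404400 C.
t = Q/I = 404400 / 31.90 A = 12680 s.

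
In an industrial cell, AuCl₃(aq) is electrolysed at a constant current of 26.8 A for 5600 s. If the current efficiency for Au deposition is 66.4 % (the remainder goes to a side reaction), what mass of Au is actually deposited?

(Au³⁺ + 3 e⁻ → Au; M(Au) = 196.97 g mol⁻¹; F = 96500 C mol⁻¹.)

67.8 g

Q = I·t = 26.80 × 5600.0 = 150100 C.
n(e⁻) = 150100/96500 = 1.555 mol; theoretically n(Au) = 1.555/3 = 0.5184 mol, m_theo = 102.1 g.
At 66.4 % efficiency, m_actual = 0.664 × 102.1 = 67.8 g.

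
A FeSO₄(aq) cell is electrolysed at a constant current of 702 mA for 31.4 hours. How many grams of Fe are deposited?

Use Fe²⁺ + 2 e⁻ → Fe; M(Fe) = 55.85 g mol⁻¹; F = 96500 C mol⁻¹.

23.0 g

Q = I·t = 0.7020 A × 113040 s = 79350 C.
n(e⁻) = Q/F = 79350 / 96500 = 0.8223 mol.
Fe²⁺ + 2 e⁻ → Fe, so n(Fe) = n(e⁻)/2 = 0.4112 mol.
m = n·M = 0.4112 × 55.85 = 23.0 g.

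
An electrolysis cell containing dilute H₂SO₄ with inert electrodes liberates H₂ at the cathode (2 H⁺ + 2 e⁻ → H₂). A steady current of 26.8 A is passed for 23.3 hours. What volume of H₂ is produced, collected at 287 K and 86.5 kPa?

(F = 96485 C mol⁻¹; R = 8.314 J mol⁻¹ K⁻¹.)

Q = I·t = 26.80 A × 83880 s = 2248000 C.
n(e⁻) = Q/F = 2248000 / 96485 = 23.30 mol.
2 electrons are transferred per H₂ molecule, so n(H₂) = 23.30 / 2 = 11.65 mol.
V = nRT/P = (11.65 × 8.314 × 287) / (86.5 × 10³ Pa) = 0.321 m³ = 321 L.

321 L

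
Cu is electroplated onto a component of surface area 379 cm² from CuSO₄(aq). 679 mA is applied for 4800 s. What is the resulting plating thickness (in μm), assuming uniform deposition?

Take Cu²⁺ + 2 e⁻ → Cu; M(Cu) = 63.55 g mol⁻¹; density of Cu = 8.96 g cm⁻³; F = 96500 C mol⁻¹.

Q = I·t = 0.6790 × 4800.0 = 3259 C; n(e⁻) = 0.03377 mol.
n(Cu) = n(e⁻)/2 = 0.01689 mol, so m = 0.01689 × 63.55 = 1.073 g.
Volume = m/ρ = 1.073 / 8.96 = 0.1198 cm³.
Thickness = V/A = 0.1198 / 379 = 3.16 × 10⁻⁴ cm = 3.16 μm.

3.16 μm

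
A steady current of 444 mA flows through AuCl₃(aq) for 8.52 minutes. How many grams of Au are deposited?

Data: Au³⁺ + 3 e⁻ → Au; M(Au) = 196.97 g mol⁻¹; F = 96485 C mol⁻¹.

Q = I·t = 0.4440 A × 511.20 s = 227.0 C.
n(e⁻) = Q/F = 227.0 / 96485 = 0.002352 mol.
Au³⁺ + 3 e⁻ → Au, so n(Au) = n(e⁻)/3 = 0.0007841 mol.
m = n·M = 0.0007841 × 196.97 = 0.154 g.

0.154 g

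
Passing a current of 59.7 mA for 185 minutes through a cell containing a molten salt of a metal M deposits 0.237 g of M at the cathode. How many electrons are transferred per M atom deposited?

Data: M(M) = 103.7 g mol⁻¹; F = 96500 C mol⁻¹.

Q = I·t = 0.05970 A × 11100 s = 662.7 C, so n(e⁻) = 662.7/96500 = 0.006867 mol.
n(M) deposited = 0.237 / 103.7 = 0.002285 mol.
Electrons per atom = n(e⁻)/n(M) = 0.006867 / 0.002285 = 3.00 ≈ 3, so the ion is M³⁺.

3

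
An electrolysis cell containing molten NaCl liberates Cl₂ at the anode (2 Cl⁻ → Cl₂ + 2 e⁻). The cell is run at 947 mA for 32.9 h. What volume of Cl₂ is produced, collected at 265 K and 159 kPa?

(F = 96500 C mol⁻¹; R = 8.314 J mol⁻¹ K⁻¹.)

Q = I·t = 0.9470 A × 118440 s = 112200 C.
n(e⁻) = Q/F = 112200 / 96500 = 1.162 mol.
2 electrons are transferred per Cl₂ molecule, so n(Cl₂) = 1.162 / 2 = 0.5812 mol.
V = nRT/P = (0.5812 × 8.314 × 265) / (159 × 10³ Pa) = 0.00805 m³ = 8.05 L.

8.05 L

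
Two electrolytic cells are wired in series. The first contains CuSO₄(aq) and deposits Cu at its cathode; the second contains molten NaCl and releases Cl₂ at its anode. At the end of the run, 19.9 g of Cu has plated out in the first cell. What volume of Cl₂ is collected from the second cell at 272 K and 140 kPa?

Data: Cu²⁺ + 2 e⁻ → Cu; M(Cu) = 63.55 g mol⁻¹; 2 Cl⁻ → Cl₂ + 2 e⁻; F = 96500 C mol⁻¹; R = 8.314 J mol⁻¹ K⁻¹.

5.06 L

n(Cu) = 19.9 / 63.55 = 0.3131 mol, so n(e⁻) = 2 × 0.3131 = 0.6263 mol.
The cells are in series, so the same 0.6263 mol of electrons passes through the second cell.
2 Cl⁻ → Cl₂ + 2 e⁻ — 2 mol e⁻ per mol Cl₂, so n(Cl₂) = 0.6263/2 = 0.3131 mol.
V = nRT/P = (0.3131 × 8.314 × 272) / (140 × 10³) = 0.00506 m³ = 5.06 L.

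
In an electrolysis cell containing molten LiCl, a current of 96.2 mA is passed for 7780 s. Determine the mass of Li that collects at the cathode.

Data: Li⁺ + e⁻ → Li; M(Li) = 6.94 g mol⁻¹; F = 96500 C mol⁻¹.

0.0538 g

Q = I·t = 0.09620 A × 7780.0 s = 748.4 C.
n(e⁻) = Q/F = 748.4 / 96500 = 0.007756 mol.
Li⁺ + e⁻ → Li, so n(Li) = n(e⁻)/1 = 0.007756 mol.
m = n·M = 0.007756 × 6.94 = 0.0538 g.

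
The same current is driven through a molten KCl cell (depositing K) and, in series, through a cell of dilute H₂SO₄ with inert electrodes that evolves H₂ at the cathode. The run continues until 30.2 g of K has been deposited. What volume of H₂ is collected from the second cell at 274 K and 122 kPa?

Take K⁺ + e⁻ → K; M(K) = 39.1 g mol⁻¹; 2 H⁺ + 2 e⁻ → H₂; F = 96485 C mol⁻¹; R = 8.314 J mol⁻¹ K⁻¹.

n(K) = 30.2 / 39.1 = 0.7724 mol, so n(e⁻) = 1 × 0.7724 = 0.7724 mol.
The cells are in series, so the same 0.7724 mol of electrons passes through the second cell.
2 H⁺ + 2 e⁻ → H₂ — 2 mol e⁻ per mol H₂, so n(H₂) = 0.7724/2 = 0.3862 mol.
V = nRT/P = (0.3862 × 8.314 × 274) / (122 × 10³) = 0.00721 m³ = 7.21 L.

7.21 L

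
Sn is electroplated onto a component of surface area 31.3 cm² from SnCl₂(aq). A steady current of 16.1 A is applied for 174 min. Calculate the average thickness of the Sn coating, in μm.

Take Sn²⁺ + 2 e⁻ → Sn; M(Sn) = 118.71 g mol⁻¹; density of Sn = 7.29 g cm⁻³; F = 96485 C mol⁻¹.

4530 μm

Q = I·t = 16.10 × 10440 = 168100 C; n(e⁻) = 1.742 mol.
n(Sn) = n(e⁻)/2 = 0.8710 mol, so m = 0.8710 × 118.71 = 103.4 g.
Volume = m/ρ = 103.4 / 7.29 = 14.18 cm³.
Thickness = V/A = 14.18 / 31.3 = 0.453 cm = 4530 μm.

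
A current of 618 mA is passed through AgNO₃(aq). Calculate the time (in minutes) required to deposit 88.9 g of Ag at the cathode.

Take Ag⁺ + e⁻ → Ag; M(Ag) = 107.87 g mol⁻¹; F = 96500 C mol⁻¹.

2140 min

n(Ag) = m/M = 88.9 / 107.87 = 0.8241 mol.
Each Ag atom requires 1 electron, so n(e⁻) = 1 × 0.8241 = 0.8241 mol.
Q = n(e⁻)·F = 0.8241 × 96500 = 79530 C.
t = Q/I = 79530 / 0.6180 A = 128700 s = 2140 min.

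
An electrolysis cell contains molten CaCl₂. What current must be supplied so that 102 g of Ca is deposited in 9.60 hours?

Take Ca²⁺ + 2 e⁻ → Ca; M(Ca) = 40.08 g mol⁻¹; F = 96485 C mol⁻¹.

n(Ca) = 102 / 40.08 = 2.545 mol.
n(e⁻) = 2 × 2.545 = 5.090 mol.
Q = n(e⁻)·F = 5.090 × 96485 = 491100 C.
I = Q/t = 491100 / 34560 s = 14.2 A.

14.2 A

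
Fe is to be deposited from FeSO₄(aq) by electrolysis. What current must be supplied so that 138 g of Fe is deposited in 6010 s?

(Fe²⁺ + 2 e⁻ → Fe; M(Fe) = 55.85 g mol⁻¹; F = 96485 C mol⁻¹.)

79.3 A

n(Fe) = 138 / 55.85 = 2.471 mol.
n(e⁻) = 2 × 2.471 = 4.942 mol.
Q = n(e⁻)·F = 4.942 × 96485 = 476800 C.
I = Q/t = 476800 / 6010.0 s = 79.3 A.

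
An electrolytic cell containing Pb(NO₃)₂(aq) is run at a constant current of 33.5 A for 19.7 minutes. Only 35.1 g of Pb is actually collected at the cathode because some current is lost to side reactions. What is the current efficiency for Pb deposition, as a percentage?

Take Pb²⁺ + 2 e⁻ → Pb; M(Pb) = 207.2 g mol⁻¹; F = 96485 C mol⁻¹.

Q = I·t = 33.50 × 1182.0 = 39600 C; n(e⁻) = 39600/96485 = 0.4104 mol.
Theoretical n(Pb) = n(e⁻)/2 = 0.2052 mol, i.e. m_theo = 0.2052 × 207.2 = 42.52 g.
Efficiency = m_actual / m_theo = 35.1 / 42.52 = 82.6 %.

82.6 %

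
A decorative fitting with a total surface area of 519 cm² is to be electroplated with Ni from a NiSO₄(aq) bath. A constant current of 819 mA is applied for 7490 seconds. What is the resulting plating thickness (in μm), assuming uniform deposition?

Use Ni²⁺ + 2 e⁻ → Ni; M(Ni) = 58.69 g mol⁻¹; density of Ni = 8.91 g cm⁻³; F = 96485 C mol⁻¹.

4.03 μm

Q = I·t = 0.8190 × 7490.0 = 6134 C; n(e⁻) = 0.06358 mol.
n(Ni) = n(e⁻)/2 = 0.03179 mol, so m = 0.03179 × 58.69 = 1.866 g.
Volume = m/ρ = 1.866 / 8.91 = 0.2094 cm³.
Thickness = V/A = 0.2094 / 519 = 4.03 × 10⁻⁴ cm = 4.03 μm.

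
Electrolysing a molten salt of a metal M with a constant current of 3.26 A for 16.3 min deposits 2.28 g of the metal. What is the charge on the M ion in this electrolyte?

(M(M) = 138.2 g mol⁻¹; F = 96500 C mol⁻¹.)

Q = I·t = 3.260 A × 978.00 s = 3188 C, so n(e⁻) = 3188/96500 = 0.03304 mol.
n(M) deposited = 2.28 / 138.2 = 0.01650 mol.
Electrons per atom = n(e⁻)/n(M) = 0.03304 / 0.01650 = 2.00 ≈ 2, so the ion is M²⁺.

+2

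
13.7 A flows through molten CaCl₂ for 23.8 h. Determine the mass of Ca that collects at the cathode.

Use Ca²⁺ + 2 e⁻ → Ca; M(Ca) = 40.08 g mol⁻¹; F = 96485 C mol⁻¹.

Q = I·t = 13.70 A × 85680 s = 1174000 C.
n(e⁻) = Q/F = 1174000 / 96485 = 12.17 mol.
Ca²⁺ + 2 e⁻ → Ca, so n(Ca) = n(e⁻)/2 = 6.083 mol.
m = n·M = 6.083 × 40.08 = 244 g.

244 g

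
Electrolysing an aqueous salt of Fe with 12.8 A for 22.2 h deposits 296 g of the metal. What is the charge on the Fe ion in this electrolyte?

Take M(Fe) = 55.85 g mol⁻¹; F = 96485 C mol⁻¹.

Q = I·t = 12.80 A × 79920 s = 1023000 C, so n(e⁻) = 1023000/96485 = 10.60 mol.
n(Fe) deposited = 296 / 55.85 = 5.300 mol.
Electrons per atom = n(e⁻)/n(Fe) = 10.60 / 5.300 = 2.00 ≈ 2, so the ion is Fe²⁺.

+2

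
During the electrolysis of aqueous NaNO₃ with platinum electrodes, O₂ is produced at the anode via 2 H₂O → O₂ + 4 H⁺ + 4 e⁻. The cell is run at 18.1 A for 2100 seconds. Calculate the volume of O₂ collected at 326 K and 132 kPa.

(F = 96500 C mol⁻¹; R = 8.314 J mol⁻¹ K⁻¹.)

2.02 L

Q = I·t = 18.10 A × 2100.0 s = 38010 C.
n(e⁻) = Q/F = 38010 / 96500 = 0.3939 mol.
4 electrons are transferred per O₂ molecule, so n(O₂) = 0.3939 / 4 = 0.09847 mol.
V = nRT/P = (0.09847 × 8.314 × 326) / (132 × 10³ Pa) = 0.00202 m³ = 2.02 L.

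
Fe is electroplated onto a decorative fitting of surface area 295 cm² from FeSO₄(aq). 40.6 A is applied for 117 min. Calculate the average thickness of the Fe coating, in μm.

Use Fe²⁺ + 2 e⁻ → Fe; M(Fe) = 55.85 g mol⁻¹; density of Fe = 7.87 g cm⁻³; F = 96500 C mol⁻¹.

Q = I·t = 40.60 × 7020.0 = 285000 C; n(e⁻) = 2.953 mol.
n(Fe) = n(e⁻)/2 = 1.477 mol, so m = 1.477 × 55.85 = 82.48 g.
Volume = m/ρ = 82.48 / 7.87 = 10.48 cm³.
Thickness = V/A = 10.48 / 295 = 0.0355 cm = 355 μm.

355 μm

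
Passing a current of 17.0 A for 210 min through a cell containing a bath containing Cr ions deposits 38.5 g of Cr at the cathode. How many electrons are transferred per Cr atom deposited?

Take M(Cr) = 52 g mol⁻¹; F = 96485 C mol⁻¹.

3

Q = I·t = 17.00 A × 12600 s = 214200 C, so n(e⁻) = 214200/96485 = 2.220 mol.
n(Cr) deposited = 38.5 / 52 = 0.7404 mol.
Electrons per atom = n(e⁻)/n(Cr) = 2.220 / 0.7404 = 3.00 ≈ 3, so the ion is Cr³⁺.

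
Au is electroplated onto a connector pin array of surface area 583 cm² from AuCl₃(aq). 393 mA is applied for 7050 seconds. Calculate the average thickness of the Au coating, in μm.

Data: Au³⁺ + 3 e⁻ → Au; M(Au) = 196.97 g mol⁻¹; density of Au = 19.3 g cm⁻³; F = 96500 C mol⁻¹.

Q = I·t = 0.3930 × 7050.0 = 2771 C; n(e⁻) = 0.02871 mol.
n(Au) = n(e⁻)/3 = 0.009570 mol, so m = 0.009570 × 196.97 = 1.885 g.
Volume = m/ρ = 1.885 / 19.3 = 0.09767 cm³.
Thickness = V/A = 0.09767 / 583 = 1.68 × 10⁻⁴ cm = 1.68 μm.

1.68 μm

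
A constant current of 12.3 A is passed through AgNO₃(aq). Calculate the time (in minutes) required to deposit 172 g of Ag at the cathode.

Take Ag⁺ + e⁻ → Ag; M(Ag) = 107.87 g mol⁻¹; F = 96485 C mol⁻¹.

n(Ag) = m/M = 172 / 107.87 = 1.595 mol.
Each Ag atom requires 1 electron, so n(e⁻) = 1 × 1.595 = 1.595 mol.
Q = n(e⁻)·F = 1.595 × 96485 = 153800 C.
t = Q/I = 153800 / 12.30 A = 12510 s = 208 min.

208 min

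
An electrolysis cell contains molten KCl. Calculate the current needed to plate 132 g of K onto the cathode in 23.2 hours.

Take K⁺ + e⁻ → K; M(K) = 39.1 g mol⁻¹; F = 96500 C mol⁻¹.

n(K) = 132 / 39.1 = 3.376 mol.
n(e⁻) = 1 × 3.376 = 3.376 mol.
Q = n(e⁻)·F = 3.376 × 96500 = 325800 C.
I = Q/t = 325800 / 83520 s = 3.90 A.

3.90 A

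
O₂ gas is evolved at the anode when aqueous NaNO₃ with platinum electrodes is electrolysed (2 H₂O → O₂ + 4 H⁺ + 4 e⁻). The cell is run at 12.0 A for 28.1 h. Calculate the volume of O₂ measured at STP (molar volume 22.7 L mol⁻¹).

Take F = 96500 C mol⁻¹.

Q = I·t = 12.00 A × 101160 s = 1214000 C.
n(e⁻) = Q/F = 1214000 / 96500 = 12.58 mol.
4 electrons are transferred per O₂ molecule, so n(O₂) = 12.58 / 4 = 3.145 mol.
V = n × V_m = 3.145 × 22.7 = 71.4 L.

71.4 L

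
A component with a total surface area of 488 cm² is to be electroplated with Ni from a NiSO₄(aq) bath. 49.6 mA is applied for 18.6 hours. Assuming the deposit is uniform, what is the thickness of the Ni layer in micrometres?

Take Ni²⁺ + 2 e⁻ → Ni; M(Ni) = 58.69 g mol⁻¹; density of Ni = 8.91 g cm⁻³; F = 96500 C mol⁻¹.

Q = I·t = 0.04960 × 66960 = 3321 C; n(e⁻) = 0.03442 mol.
n(Ni) = n(e⁻)/2 = 0.01721 mol, so m = 0.01721 × 58.69 = 1.010 g.
Volume = m/ρ = 1.010 / 8.91 = 0.1134 cm³.
Thickness = V/A = 0.1134 / 488 = 2.32 × 10⁻⁴ cm = 2.32 μm.

2.32 μm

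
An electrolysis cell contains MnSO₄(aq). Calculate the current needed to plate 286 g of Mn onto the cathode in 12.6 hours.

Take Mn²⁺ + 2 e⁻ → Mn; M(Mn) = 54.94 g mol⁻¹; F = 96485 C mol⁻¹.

n(Mn) = 286 / 54.94 = 5.206 mol.
n(e⁻) = 2 × 5.206 = 10.41 mol.
Q = n(e⁻)·F = 10.41 × 96485 = 1005000 C.
I = Q/t = 1005000 / 45360 s = 22.1 A.

22.1 A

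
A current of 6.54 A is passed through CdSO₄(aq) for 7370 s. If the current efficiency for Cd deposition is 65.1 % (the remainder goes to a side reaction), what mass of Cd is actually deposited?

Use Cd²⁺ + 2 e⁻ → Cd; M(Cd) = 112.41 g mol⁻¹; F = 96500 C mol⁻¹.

18.3 g

Q = I·t = 6.540 × 7370.0 = 48200 C.
n(e⁻) = 48200/96500 = 0.4995 mol; theoretically n(Cd) = 0.4995/2 = 0.2497 mol, m_theo = 28.07 g.
At 65.1 % efficiency, m_actual = 0.651 × 28.07 = 18.3 g.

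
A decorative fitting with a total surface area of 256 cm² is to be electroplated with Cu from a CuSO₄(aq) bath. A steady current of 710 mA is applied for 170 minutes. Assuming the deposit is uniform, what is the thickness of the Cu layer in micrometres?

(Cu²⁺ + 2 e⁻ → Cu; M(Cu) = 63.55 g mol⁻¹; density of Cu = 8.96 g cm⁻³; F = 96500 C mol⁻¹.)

10.4 μm

Q = I·t = 0.7100 × 10200 = 7242 C; n(e⁻) = 0.07505 mol.
n(Cu) = n(e⁻)/2 = 0.03752 mol, so m = 0.03752 × 63.55 = 2.385 g.
Volume = m/ρ = 2.385 / 8.96 = 0.2661 cm³.
Thickness = V/A = 0.2661 / 256 = 0.00104 cm = 10.4 μm.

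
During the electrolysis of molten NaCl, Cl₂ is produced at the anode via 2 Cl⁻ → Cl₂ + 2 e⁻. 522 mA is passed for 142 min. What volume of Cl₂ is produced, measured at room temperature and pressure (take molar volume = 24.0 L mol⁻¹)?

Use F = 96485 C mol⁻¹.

Q = I·t = 0.5220 A × 8520.0 s = 4447 C.
n(e⁻) = Q/F = 4447 / 96485 = 0.04609 mol.
2 electrons are transferred per Cl₂ molecule, so n(Cl₂) = 0.04609 / 2 = 0.02305 mol.
V = n × V_m = 0.02305 × 24.0 = 0.553 L.

0.553 L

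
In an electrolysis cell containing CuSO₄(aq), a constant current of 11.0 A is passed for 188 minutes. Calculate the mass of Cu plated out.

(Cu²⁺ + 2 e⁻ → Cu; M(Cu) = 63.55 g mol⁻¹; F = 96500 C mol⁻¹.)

40.9 g

Q = I·t = 11.00 A × 11280 s = 124100 C.
n(e⁻) = Q/F = 124100 / 96500 = 1.286 mol.
Cu²⁺ + 2 e⁻ → Cu, so n(Cu) = n(e⁻)/2 = 0.6429 mol.
m = n·M = 0.6429 × 63.55 = 40.9 g.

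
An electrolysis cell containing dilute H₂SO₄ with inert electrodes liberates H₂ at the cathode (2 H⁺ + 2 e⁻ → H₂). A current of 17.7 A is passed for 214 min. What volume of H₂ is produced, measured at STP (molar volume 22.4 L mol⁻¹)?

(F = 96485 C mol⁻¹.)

26.4 L

Q = I·t = 17.70 A × 12840 s = 227300 C.
n(e⁻) = Q/F = 227300 / 96485 = 2.355 mol.
2 electrons are transferred per H₂ molecule, so n(H₂) = 2.355 / 2 = 1.178 mol.
V = n × V_m = 1.178 × 22.4 = 26.4 L.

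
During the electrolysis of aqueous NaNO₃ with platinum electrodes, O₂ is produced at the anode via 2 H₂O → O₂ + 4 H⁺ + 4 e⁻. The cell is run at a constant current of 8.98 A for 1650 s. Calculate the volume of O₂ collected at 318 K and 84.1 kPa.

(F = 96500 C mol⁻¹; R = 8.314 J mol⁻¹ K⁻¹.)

1.21 L

Q = I·t = 8.980 A × 1650.0 s = 14820 C.
n(e⁻) = Q/F = 14820 / 96500 = 0.1535 mol.
4 electrons are transferred per O₂ molecule, so n(O₂) = 0.1535 / 4 = 0.03839 mol.
V = nRT/P = (0.03839 × 8.314 × 318) / (84.1 × 10³ Pa) = 0.00121 m³ = 1.21 L.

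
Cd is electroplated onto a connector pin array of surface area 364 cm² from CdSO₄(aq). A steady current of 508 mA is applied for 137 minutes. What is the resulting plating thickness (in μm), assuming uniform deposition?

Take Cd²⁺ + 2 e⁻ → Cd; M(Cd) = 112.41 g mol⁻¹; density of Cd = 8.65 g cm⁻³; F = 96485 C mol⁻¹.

7.73 μm

Q = I·t = 0.5080 × 8220.0 = 4176 C; n(e⁻) = 0.04328 mol.
n(Cd) = n(e⁻)/2 = 0.02164 mol, so m = 0.02164 × 112.41 = 2.432 g.
Volume = m/ρ = 2.432 / 8.65 = 0.2812 cm³.
Thickness = V/A = 0.2812 / 364 = 7.73 × 10⁻⁴ cm = 7.73 μm.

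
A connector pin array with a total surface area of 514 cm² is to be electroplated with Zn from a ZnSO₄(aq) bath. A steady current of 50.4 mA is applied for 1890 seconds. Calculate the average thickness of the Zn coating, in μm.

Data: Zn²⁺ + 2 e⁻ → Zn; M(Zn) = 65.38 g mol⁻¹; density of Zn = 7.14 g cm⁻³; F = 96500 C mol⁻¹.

Q = I·t = 0.05040 × 1890.0 = 95.26 C; n(e⁻) = 0.0009871 mol.
n(Zn) = n(e⁻)/2 = 0.0004936 mol, so m = 0.0004936 × 65.38 = 0.03227 g.
Volume = m/ρ = 0.03227 / 7.14 = 0.004519 cm³.
Thickness = V/A = 0.004519 / 514 = 8.79 × 10⁻⁶ cm = 0.0879 μm.

0.0879 μm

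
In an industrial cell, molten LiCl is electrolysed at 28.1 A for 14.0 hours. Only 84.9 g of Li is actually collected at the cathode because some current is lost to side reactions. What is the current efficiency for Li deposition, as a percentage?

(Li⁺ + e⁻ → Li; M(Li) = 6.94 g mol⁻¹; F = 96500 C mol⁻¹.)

83.4 %

Q = I·t = 28.10 × 50400 = 1416000 C; n(e⁻) = 1416000/96500 = 14.68 mol.
Theoretical n(Li) = n(e⁻)/1 = 14.68 mol, i.e. m_theo = 14.68 × 6.94 = 101.9 g.
Efficiency = m_actual / m_theo = 84.9 / 101.9 = 83.4 %.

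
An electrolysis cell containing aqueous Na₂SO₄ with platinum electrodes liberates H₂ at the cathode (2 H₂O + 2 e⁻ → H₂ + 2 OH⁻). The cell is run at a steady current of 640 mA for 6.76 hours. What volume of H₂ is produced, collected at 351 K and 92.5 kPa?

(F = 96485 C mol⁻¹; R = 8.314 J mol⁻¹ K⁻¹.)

Q = I·t = 0.6400 A × 24336 s = 15580 C.
n(e⁻) = Q/F = 15580 / 96485 = 0.1614 mol.
2 electrons are transferred per H₂ molecule, so n(H₂) = 0.1614 / 2 = 0.08071 mol.
V = nRT/P = (0.08071 × 8.314 × 351) / (92.5 × 10³ Pa) = 0.00255 m³ = 2.55 L.

2.55 L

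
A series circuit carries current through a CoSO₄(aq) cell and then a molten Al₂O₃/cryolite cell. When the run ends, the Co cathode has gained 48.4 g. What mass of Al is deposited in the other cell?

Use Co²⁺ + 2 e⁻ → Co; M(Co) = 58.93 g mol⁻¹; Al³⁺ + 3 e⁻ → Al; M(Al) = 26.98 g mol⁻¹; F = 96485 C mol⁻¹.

n(Co) = 48.4 / 58.93 = 0.8213 mol.
Since Co²⁺ + 2 e⁻ → Co, n(e⁻) passed = 2 × 0.8213 = 1.643 mol.
Cells in series carry the same charge, so the same 1.643 mol of electrons passes through cell 2.
Al³⁺ + 3 e⁻ → Al, so n(Al) = 1.643 / 3 = 0.5475 mol.
m(Al) = 0.5475 × 26.98 = 14.8 g.

14.8 g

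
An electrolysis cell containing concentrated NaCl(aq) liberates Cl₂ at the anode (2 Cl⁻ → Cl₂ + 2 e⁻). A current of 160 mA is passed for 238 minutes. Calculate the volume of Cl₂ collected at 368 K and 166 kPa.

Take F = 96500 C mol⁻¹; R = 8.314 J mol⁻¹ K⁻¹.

0.218 L

Q = I·t = 0.1600 A × 14280 s = 2285 C.
n(e⁻) = Q/F = 2285 / 96500 = 0.02368 mol.
2 electrons are transferred per Cl₂ molecule, so n(Cl₂) = 0.02368 / 2 = 0.01184 mol.
V = nRT/P = (0.01184 × 8.314 × 368) / (166 × 10³ Pa) = 2.18 × 10⁻⁴ m³ = 0.218 L.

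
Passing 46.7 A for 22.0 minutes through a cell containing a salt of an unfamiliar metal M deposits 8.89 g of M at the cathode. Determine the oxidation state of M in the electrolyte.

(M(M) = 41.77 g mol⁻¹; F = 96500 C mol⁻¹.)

+3

Q = I·t = 46.70 A × 1320.0 s = 61640 C, so n(e⁻) = 61640/96500 = 0.6388 mol.
n(M) deposited = 8.89 / 41.77 = 0.2128 mol.
Electrons per atom = n(e⁻)/n(M) = 0.6388 / 0.2128 = 3.00 ≈ 3, so the ion is M³⁺.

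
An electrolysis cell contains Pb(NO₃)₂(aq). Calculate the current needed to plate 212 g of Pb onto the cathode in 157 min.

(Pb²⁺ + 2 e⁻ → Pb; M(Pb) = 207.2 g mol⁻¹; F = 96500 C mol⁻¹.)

n(Pb) = 212 / 207.2 = 1.023 mol.
n(e⁻) = 2 × 1.023 = 2.046 mol.
Q = n(e⁻)·F = 2.046 × 96500 = 197500 C.
I = Q/t = 197500 / 9420.0 s = 21.0 A.

21.0 A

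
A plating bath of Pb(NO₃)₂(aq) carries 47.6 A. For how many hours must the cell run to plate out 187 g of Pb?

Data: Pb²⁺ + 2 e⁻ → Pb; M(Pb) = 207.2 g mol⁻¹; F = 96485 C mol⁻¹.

n(Pb) = m/M = 187 / 207.2 = 0.9025 mol.
Each Pb atom requires 2 electrons, so n(e⁻) = 2 × 0.9025 = 1.805 mol.
Q = n(e⁻)·F = 1.805 × 96485 = 174200 C.
t = Q/I = 174200 / 47.60 A = 3659 s = 1.02 h.

1.02 h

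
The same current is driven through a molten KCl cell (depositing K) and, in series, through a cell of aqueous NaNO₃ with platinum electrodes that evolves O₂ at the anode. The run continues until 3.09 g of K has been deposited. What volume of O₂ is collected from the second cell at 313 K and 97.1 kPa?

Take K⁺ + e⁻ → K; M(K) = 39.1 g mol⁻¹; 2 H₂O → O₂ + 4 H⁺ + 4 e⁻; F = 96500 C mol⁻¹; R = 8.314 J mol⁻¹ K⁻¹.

0.529 L

n(K) = 3.09 / 39.1 = 0.07903 mol, so n(e⁻) = 1 × 0.07903 = 0.07903 mol.
The cells are in series, so the same 0.07903 mol of electrons passes through the second cell.
2 H₂O → O₂ + 4 H⁺ + 4 e⁻ — 4 mol e⁻ per mol O₂, so n(O₂) = 0.07903/4 = 0.01976 mol.
V = nRT/P = (0.01976 × 8.314 × 313) / (97.1 × 10³) = 5.29 × 10⁻⁴ m³ = 0.529 L.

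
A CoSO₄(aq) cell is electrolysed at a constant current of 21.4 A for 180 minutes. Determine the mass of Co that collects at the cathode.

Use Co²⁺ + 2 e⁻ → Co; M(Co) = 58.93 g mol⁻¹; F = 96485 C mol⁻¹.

Q = I·t = 21.40 A × 10800 s = 231100 C.
n(e⁻) = Q/F = 231100 / 96485 = 2.395 mol.
Co²⁺ + 2 e⁻ → Co, so n(Co) = n(e⁻)/2 = 1.198 mol.
m = n·M = 1.198 × 58.93 = 70.6 g.

70.6 g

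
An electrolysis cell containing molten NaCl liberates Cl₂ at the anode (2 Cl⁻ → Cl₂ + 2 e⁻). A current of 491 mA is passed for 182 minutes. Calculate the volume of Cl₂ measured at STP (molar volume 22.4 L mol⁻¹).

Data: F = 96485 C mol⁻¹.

Q = I·t = 0.4910 A × 10920 s = 5362 C.
n(e⁻) = Q/F = 5362 / 96485 = 0.05557 mol.
2 electrons are transferred per Cl₂ molecule, so n(Cl₂) = 0.05557 / 2 = 0.02779 mol.
V = n × V_m = 0.02779 × 22.4 = 0.622 L.

0.622 L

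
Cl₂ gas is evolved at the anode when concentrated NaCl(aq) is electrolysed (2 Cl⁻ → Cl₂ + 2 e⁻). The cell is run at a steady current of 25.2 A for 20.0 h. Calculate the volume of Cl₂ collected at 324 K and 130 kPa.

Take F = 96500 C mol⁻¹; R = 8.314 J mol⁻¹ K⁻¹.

195 L

Q = I·t = 25.20 A × 72000 s = 1814000 C.
n(e⁻) = Q/F = 1814000 / 96500 = 18.80 mol.
2 electrons are transferred per Cl₂ molecule, so n(Cl₂) = 18.80 / 2 = 9.401 mol.
V = nRT/P = (9.401 × 8.314 × 324) / (130 × 10³ Pa) = 0.195 m³ = 195 L.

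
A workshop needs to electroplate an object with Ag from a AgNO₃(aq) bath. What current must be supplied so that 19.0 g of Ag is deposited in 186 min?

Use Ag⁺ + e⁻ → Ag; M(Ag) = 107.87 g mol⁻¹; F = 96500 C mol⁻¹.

n(Ag) = 19.0 / 107.87 = 0.1761 mol.
n(e⁻) = 1 × 0.1761 = 0.1761 mol.
Q = n(e⁻)·F = 0.1761 × 96500 = 17000 C.
I = Q/t = 17000 / 11160 s = 1.52 A.

1.52 A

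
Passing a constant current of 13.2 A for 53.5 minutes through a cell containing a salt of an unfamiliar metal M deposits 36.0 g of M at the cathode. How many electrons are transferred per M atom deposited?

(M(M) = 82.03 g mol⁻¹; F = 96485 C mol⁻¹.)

Q = I·t = 13.20 A × 3210.0 s = 42370 C, so n(e⁻) = 42370/96485 = 0.4392 mol.
n(M) deposited = 36.0 / 82.03 = 0.4389 mol.
Electrons per atom = n(e⁻)/n(M) = 0.4392 / 0.4389 = 1.00 ≈ 1, so the ion is M⁺.

1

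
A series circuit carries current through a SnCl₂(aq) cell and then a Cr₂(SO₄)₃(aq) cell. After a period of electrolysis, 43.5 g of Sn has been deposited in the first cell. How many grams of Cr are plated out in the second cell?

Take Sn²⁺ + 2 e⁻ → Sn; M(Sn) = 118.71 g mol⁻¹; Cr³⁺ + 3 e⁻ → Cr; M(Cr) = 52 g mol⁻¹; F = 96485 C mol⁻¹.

n(Sn) = 43.5 / 118.71 = 0.3664 mol.
Since Sn²⁺ + 2 e⁻ → Sn, n(e⁻) passed = 2 × 0.3664 = 0.7329 mol.
Cells in series carry the same charge, so the same 0.7329 mol of electrons passes through cell 2.
Cr³⁺ + 3 e⁻ → Cr, so n(Cr) = 0.7329 / 3 = 0.2443 mol.
m(Cr) = 0.2443 × 52 = 12.7 g.

12.7 g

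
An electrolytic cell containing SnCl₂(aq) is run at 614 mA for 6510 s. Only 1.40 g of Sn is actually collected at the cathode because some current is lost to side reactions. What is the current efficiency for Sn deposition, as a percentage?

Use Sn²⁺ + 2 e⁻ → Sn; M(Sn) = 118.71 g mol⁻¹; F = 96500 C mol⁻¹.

56.9 %

Q = I·t = 0.6140 × 6510.0 = 3997 C; n(e⁻) = 3997/96500 = 0.04142 mol.
Theoretical n(Sn) = n(e⁻)/2 = 0.02071 mol, i.e. m_theo = 0.02071 × 118.71 = 2.459 g.
Efficiency = m_actual / m_theo = 1.40 / 2.459 = 56.9 %.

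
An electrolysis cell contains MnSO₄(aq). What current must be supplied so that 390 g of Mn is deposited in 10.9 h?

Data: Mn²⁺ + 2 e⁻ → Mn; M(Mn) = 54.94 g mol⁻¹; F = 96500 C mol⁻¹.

n(Mn) = 390 / 54.94 = 7.099 mol.
n(e⁻) = 2 × 7.099 = 14.20 mol.
Q = n(e⁻)·F = 14.20 × 96500 = 1370000 C.
I = Q/t = 1370000 / 39240 s = 34.9 A.

34.9 A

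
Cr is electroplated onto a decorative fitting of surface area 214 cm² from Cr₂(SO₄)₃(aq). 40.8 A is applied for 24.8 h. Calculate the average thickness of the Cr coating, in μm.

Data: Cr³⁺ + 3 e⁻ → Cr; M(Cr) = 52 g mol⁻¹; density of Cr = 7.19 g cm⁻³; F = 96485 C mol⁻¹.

Q = I·t = 40.80 × 89280 = 3643000 C; n(e⁻) = 37.75 mol.
n(Cr) = n(e⁻)/3 = 12.58 mol, so m = 12.58 × 52 = 654.4 g.
Volume = m/ρ = 654.4 / 7.19 = 91.01 cm³.
Thickness = V/A = 91.01 / 214 = 0.425 cm = 4250 μm.

4250 μm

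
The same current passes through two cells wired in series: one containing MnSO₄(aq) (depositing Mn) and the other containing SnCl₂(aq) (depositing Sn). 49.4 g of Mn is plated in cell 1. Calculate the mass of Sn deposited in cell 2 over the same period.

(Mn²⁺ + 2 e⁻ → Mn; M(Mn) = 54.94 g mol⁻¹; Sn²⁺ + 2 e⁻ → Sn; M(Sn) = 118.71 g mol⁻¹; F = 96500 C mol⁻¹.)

n(Mn) = 49.4 / 54.94 = 0.8992 mol.
Since Mn²⁺ + 2 e⁻ → Mn, n(e⁻) passed = 2 × 0.8992 = 1.798 mol.
Cells in series carry the same charge, so the same 1.798 mol of electrons passes through cell 2.
Sn²⁺ + 2 e⁻ → Sn, so n(Sn) = 1.798 / 2 = 0.8992 mol.
m(Sn) = 0.8992 × 118.71 = 107 g.

107 g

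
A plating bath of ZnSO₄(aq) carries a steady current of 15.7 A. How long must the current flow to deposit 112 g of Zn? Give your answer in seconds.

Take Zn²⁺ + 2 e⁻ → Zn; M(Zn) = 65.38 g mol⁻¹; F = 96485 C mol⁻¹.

n(Zn) = m/M = 112 / 65.38 = 1.713 mol.
Each Zn atom requires 2 electrons, so n(e⁻) = 2 × 1.713 = 3.426 mol.
Q = n(e⁻)·F = 3.426 × 96485 = 330600 C.
t = Q/I = 330600 / 15.70 A = 21060 s.

21100 s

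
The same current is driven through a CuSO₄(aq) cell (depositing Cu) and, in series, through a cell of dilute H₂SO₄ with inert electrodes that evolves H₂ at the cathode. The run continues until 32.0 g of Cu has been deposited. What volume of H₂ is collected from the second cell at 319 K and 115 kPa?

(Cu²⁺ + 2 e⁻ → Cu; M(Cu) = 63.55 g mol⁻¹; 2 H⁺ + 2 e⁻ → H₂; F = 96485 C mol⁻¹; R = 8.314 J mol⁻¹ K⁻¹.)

n(Cu) = 32.0 / 63.55 = 0.5035 mol, so n(e⁻) = 2 × 0.5035 = 1.007 mol.
The cells are in series, so the same 1.007 mol of electrons passes through the second cell.
2 H⁺ + 2 e⁻ → H₂ — 2 mol e⁻ per mol H₂, so n(H₂) = 1.007/2 = 0.5035 mol.
V = nRT/P = (0.5035 × 8.314 × 319) / (115 × 10³) = 0.0116 m³ = 11.6 L.

11.6 L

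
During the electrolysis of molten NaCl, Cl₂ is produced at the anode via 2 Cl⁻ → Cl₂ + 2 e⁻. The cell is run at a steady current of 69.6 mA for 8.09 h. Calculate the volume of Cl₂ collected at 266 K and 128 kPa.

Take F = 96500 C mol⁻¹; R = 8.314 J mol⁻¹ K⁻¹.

Q = I·t = 0.06960 A × 29124 s = 2027 C.
n(e⁻) = Q/F = 2027 / 96500 = 0.02101 mol.
2 electrons are transferred per Cl₂ molecule, so n(Cl₂) = 0.02101 / 2 = 0.01050 mol.
V = nRT/P = (0.01050 × 8.314 × 266) / (128 × 10³ Pa) = 1.81 × 10⁻⁴ m³ = 0.181 L.

0.181 L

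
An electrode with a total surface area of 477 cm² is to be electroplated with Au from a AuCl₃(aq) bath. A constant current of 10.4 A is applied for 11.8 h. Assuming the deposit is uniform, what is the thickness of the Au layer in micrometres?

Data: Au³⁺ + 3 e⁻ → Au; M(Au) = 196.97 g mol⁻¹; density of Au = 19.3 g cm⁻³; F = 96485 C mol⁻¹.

Q = I·t = 10.40 × 42480 = 441800 C; n(e⁻) = 4.579 mol.
n(Au) = n(e⁻)/3 = 1.526 mol, so m = 1.526 × 196.97 = 300.6 g.
Volume = m/ρ = 300.6 / 19.3 = 15.58 cm³.
Thickness = V/A = 15.58 / 477 = 0.0327 cm = 327 μm.

327 μm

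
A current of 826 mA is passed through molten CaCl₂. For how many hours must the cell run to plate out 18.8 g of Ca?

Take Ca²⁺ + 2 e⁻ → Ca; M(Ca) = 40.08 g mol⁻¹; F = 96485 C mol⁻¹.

30.4 h

n(Ca) = m/M = 18.8 / 40.08 = 0.4691 mol.
Each Ca atom requires 2 electrons, so n(e⁻) = 2 × 0.4691 = 0.9381 mol.
Q = n(e⁻)·F = 0.9381 × 96485 = 90510 C.
t = Q/I = 90510 / 0.8260 A = 109600 s = 30.4 h.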